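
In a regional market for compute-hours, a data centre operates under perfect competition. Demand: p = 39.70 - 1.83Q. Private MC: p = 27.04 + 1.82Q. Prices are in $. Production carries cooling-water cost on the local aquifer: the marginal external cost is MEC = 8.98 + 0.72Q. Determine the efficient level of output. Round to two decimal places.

Q* = 0.84

Social marginal cost = private MC + MEC = 36.02 + 2.54Q.
Set SMC = demand: 36.02 + 2.54Q = 39.70 - 1.83Q → Q* = 0.8421.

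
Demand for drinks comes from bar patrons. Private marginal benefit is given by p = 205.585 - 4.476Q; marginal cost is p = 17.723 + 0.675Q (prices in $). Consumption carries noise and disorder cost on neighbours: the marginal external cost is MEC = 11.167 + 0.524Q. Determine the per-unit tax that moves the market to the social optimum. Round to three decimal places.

Social marginal benefit = demand − MEC = 194.418 - 5.000Q.
Set SMB = MC: 194.418 - 5.000Q = 17.723 + 0.675Q → Q* = 31.1357.
The Pigouvian tax equals MEC at Q*: 11.167 + 0.524×31.1357 = 27.4821.

tax = $27.482 per unit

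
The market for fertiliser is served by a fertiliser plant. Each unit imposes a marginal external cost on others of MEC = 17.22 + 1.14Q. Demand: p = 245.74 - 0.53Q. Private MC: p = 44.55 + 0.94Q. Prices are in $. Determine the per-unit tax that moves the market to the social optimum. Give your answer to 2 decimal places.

tax = $97.57 per unit

Social marginal cost = private MC + MEC = 61.77 + 2.08Q.
Set SMC = demand: 61.77 + 2.08Q = 245.74 - 0.53Q → Q* = 70.4866.
The Pigouvian tax equals MEC at Q*: 17.22 + 1.14×70.4866 = 97.5747.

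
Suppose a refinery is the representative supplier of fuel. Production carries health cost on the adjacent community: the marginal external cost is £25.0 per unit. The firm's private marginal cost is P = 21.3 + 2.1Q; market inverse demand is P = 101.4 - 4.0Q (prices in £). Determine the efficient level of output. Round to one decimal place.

Social marginal cost = private MC + MEC = 46.3 + 2.1Q.
Set SMC = demand: 46.3 + 2.1Q = 101.4 - 4.0Q → Q* = 9.0328.

Q* = 9.0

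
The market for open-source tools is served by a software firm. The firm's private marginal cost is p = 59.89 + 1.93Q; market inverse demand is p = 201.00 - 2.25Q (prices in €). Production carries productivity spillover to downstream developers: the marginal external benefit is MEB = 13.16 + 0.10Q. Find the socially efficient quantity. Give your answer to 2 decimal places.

Social marginal cost = private MC − MEB = 46.73 + 1.83Q.
Set SMC = demand: 46.73 + 1.83Q = 201.00 - 2.25Q → Q* = 37.8113.

Q* = 37.81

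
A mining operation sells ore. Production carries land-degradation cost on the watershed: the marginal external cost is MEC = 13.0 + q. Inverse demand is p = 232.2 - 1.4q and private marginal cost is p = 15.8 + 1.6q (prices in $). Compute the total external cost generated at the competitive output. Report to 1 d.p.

$3539.3

Market equilibrium (private): 15.8 + 1.6q = 232.2 - 1.4q → q_m = 72.1333.
Total external cost = ∫₀^{q_m} (13.0 + 1.0q) dq = 13.0×72.1333 + ½×1.0×72.1333² = 3539.3394.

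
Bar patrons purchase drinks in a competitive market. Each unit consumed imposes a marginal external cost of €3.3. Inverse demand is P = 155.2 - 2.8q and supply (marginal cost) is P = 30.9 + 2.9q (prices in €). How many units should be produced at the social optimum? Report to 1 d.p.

Social marginal benefit = demand − MEC = 151.9 - 2.8q.
Set SMB = MC: 151.9 - 2.8q = 30.9 + 2.9q → q* = 21.2281.

q* = 21.2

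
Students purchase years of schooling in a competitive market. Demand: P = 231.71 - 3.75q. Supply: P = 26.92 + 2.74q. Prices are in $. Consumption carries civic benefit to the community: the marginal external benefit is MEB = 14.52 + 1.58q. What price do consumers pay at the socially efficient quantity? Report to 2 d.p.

P = $64.21

Social marginal benefit = demand + MEB = 246.23 - 2.17q.
Set SMB = MC: 246.23 - 2.17q = 26.92 + 2.74q → q* = 44.6660.
Consumer price on the demand curve at q*: 231.71 − 3.75×44.6660 = 64.2125.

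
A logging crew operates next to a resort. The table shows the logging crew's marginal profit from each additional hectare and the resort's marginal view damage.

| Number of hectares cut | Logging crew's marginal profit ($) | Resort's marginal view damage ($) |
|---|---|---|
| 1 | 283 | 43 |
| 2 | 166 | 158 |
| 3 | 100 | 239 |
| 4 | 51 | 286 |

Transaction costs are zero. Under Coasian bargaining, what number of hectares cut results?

Bargaining reaches the level where marginal profit last exceeds marginal view damage.
That holds through level 2 (166 ≥ 158) but not at 3 (100 < 239).

2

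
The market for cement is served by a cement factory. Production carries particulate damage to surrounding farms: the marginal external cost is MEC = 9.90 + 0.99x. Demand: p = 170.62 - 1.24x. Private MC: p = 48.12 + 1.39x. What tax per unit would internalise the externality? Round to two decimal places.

tax = 40.69 per unit

Social marginal cost = private MC + MEC = 58.02 + 2.38x.
Set SMC = demand: 58.02 + 2.38x = 170.62 - 1.24x → x* = 31.1050.
The Pigouvian tax equals MEC at x*: 9.90 + 0.99×31.1050 = 40.6940.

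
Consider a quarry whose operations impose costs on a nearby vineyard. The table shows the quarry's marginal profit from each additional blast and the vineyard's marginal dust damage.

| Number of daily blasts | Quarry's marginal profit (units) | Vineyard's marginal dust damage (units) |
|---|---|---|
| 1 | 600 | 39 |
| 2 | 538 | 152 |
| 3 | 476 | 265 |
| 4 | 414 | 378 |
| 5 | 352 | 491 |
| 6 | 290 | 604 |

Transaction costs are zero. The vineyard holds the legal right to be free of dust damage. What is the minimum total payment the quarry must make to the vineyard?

834

Efficient level: marginal profit ≥ marginal dust damage through level 4, so k* = 4.
With the vineyard holding the right, the quarry must at least compensate total damage at k*: 39 + 152 + 265 + 378 = 834.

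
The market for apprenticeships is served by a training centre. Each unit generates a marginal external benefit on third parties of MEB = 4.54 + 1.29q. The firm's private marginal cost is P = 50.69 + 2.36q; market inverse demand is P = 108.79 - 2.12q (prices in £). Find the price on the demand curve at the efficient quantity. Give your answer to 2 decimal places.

P = £67.16

Social marginal cost = private MC − MEB = 46.15 + 1.07q.
Set SMC = demand: 46.15 + 1.07q = 108.79 - 2.12q → q* = 19.6364.
Consumer price on the demand curve at q*: 108.79 − 2.12×19.6364 = 67.1608.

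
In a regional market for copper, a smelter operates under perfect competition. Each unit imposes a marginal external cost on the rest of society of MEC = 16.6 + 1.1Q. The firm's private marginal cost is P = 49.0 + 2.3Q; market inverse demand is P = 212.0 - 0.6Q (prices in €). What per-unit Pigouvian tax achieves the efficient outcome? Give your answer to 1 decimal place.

tax = €56.9 per unit

Social marginal cost = private MC + MEC = 65.6 + 3.4Q.
Set SMC = demand: 65.6 + 3.4Q = 212.0 - 0.6Q → Q* = 36.6000.
The Pigouvian tax equals MEC at Q*: 16.6 + 1.1×36.6000 = 56.8600.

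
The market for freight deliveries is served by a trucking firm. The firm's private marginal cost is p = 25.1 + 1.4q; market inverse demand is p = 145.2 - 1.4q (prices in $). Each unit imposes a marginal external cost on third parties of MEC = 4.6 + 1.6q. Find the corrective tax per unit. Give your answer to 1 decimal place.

Social marginal cost = private MC + MEC = 29.7 + 3.0q.
Set SMC = demand: 29.7 + 3.0q = 145.2 - 1.4q → q* = 26.2500.
The Pigouvian tax equals MEC at q*: 4.6 + 1.6×26.2500 = 46.6000.

tax = $46.6 per unit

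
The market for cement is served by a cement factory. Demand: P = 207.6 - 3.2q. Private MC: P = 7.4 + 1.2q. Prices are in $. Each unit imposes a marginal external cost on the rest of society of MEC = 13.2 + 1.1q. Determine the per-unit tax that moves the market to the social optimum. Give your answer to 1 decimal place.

Social marginal cost = private MC + MEC = 20.6 + 2.3q.
Set SMC = demand: 20.6 + 2.3q = 207.6 - 3.2q → q* = 34.0000.
The Pigouvian tax equals MEC at q*: 13.2 + 1.1×34.0000 = 50.6000.

tax = $50.6 per unit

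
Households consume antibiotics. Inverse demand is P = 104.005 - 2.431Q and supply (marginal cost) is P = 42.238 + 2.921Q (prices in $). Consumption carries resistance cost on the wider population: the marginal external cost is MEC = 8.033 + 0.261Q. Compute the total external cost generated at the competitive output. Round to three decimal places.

Market equilibrium (private): 42.238 + 2.921Q = 104.005 - 2.431Q → Q_m = 11.5409.
Total external cost = ∫₀^{Q_m} (8.033 + 0.261Q) dQ = 8.033×11.5409 + ½×0.261×11.5409² = 110.0897.

$110.090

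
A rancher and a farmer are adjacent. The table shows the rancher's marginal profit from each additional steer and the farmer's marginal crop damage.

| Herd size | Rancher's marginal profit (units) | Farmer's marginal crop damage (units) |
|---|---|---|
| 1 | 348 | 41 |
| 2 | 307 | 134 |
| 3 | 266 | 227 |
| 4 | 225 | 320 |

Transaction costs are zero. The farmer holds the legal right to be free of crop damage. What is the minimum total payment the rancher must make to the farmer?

Efficient level: marginal profit ≥ marginal crop damage through level 3, so k* = 3.
With the farmer holding the right, the rancher must at least compensate total damage at k*: 41 + 134 + 227 = 402.

402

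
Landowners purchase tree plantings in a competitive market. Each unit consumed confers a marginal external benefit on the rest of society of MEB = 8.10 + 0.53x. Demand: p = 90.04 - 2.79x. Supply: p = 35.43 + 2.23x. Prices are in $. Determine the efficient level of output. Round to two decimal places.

Social marginal benefit = demand + MEB = 98.14 - 2.26x.
Set SMB = MC: 98.14 - 2.26x = 35.43 + 2.23x → x* = 13.9666.

x* = 13.97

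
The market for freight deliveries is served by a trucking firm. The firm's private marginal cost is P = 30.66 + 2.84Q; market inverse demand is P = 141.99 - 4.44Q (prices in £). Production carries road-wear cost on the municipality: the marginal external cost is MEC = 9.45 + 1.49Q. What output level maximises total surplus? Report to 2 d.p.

Social marginal cost = private MC + MEC = 40.11 + 4.33Q.
Set SMC = demand: 40.11 + 4.33Q = 141.99 - 4.44Q → Q* = 11.6169.

Q* = 11.62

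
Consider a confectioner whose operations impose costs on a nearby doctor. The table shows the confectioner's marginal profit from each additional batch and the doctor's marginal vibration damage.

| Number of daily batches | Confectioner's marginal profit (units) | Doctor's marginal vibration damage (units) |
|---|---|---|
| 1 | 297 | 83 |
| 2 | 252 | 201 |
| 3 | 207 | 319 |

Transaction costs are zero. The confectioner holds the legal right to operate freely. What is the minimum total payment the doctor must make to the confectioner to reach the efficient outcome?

Left alone the confectioner would choose level 3 (marginal profit stays positive).
Efficient level: k* = 2 (marginal profit ≥ marginal vibration damage through 2).
The doctor must at least cover the confectioner's forgone profit from cutting 3→2: 207 = 207.

207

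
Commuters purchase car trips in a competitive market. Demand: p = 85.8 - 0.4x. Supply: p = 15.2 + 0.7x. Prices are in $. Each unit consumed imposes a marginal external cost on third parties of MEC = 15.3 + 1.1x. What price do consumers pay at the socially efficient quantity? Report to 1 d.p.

P = $75.7

Social marginal benefit = demand − MEC = 70.5 - 1.5x.
Set SMB = MC: 70.5 - 1.5x = 15.2 + 0.7x → x* = 25.1364.
Consumer price on the demand curve at x*: 85.8 − 0.4×25.1364 = 75.7454.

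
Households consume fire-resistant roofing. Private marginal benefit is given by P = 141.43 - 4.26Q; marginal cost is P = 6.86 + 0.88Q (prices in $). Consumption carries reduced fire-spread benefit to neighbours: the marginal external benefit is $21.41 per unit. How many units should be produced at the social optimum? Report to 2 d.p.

Social marginal benefit = demand + MEB = 162.84 - 4.26Q.
Set SMB = MC: 162.84 - 4.26Q = 6.86 + 0.88Q → Q* = 30.3463.

Q* = 30.35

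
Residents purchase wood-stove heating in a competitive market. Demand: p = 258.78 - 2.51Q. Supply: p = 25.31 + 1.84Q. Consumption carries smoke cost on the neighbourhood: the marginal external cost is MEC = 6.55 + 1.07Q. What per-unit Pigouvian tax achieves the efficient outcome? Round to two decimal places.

tax = 51.35 per unit

Social marginal benefit = demand − MEC = 252.23 - 3.58Q.
Set SMB = MC: 252.23 - 3.58Q = 25.31 + 1.84Q → Q* = 41.8672.
The Pigouvian tax equals MEC at Q*: 6.55 + 1.07×41.8672 = 51.3479.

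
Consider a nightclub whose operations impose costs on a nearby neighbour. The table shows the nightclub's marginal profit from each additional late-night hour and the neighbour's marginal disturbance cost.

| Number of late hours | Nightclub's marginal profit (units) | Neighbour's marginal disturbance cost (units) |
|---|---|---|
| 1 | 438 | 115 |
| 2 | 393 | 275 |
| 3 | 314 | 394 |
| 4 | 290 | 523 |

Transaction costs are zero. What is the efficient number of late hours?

Bargaining reaches the level where marginal profit last exceeds marginal disturbance cost.
That holds through level 2 (393 ≥ 275) but not at 3 (314 < 394).

2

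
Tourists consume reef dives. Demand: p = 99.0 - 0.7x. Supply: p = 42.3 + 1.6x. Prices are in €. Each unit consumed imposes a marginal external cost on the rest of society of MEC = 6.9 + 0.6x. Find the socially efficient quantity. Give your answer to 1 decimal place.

Social marginal benefit = demand − MEC = 92.1 - 1.3x.
Set SMB = MC: 92.1 - 1.3x = 42.3 + 1.6x → x* = 17.1724.

x* = 17.2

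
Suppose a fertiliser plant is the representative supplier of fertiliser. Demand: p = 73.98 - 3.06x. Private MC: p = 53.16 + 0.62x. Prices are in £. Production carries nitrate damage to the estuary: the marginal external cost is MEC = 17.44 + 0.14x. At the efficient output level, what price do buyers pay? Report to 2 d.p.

P = £71.27

Social marginal cost = private MC + MEC = 70.60 + 0.76x.
Set SMC = demand: 70.60 + 0.76x = 73.98 - 3.06x → x* = 0.8848.
Consumer price on the demand curve at x*: 73.98 − 3.06×0.8848 = 71.2725.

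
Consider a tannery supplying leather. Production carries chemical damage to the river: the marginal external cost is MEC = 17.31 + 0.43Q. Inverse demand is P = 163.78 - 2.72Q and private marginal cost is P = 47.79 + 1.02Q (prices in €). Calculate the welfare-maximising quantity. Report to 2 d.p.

Social marginal cost = private MC + MEC = 65.10 + 1.45Q.
Set SMC = demand: 65.10 + 1.45Q = 163.78 - 2.72Q → Q* = 23.6643.

Q* = 23.66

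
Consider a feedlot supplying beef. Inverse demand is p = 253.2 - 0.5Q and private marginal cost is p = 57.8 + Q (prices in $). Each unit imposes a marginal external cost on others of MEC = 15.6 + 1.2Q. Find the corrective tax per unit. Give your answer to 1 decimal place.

Social marginal cost = private MC + MEC = 73.4 + 2.2Q.
Set SMC = demand: 73.4 + 2.2Q = 253.2 - 0.5Q → Q* = 66.5926.
The Pigouvian tax equals MEC at Q*: 15.6 + 1.2×66.5926 = 95.5111.

tax = $95.5 per unit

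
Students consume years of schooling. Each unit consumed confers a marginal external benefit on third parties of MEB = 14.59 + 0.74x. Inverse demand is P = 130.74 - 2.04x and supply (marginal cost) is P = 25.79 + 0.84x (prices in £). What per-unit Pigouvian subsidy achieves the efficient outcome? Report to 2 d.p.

Social marginal benefit = demand + MEB = 145.33 - 1.30x.
Set SMB = MC: 145.33 - 1.30x = 25.79 + 0.84x → x* = 55.8598.
The Pigouvian subsidy equals MEB at x*: 14.59 + 0.74×55.8598 = 55.9263.

subsidy = £55.93 per unit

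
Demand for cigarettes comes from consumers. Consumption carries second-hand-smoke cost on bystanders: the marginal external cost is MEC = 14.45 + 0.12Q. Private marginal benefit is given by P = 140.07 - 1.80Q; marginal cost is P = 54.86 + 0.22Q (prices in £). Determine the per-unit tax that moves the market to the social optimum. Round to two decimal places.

Social marginal benefit = demand − MEC = 125.62 - 1.92Q.
Set SMB = MC: 125.62 - 1.92Q = 54.86 + 0.22Q → Q* = 33.0654.
The Pigouvian tax equals MEC at Q*: 14.45 + 0.12×33.0654 = 18.4178.

tax = £18.42 per unit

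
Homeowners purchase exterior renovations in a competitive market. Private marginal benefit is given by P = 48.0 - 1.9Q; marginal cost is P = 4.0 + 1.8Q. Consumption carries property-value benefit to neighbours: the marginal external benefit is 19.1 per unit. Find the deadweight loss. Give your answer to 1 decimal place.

DWL = 49.3

Market equilibrium (private): 4.0 + 1.8Q = 48.0 - 1.9Q → Q_m = 11.8919.
Social marginal benefit = demand + MEB = 67.1 - 1.9Q.
Set SMB = MC: 67.1 - 1.9Q = 4.0 + 1.8Q → Q* = 17.0541.
The loss is the area between SMB and MC from Q* to Q_m; with linear curves that's a triangle of height MEB(Q_m).
DWL = ½ × 5.1622 × 19.1000 = 49.2990.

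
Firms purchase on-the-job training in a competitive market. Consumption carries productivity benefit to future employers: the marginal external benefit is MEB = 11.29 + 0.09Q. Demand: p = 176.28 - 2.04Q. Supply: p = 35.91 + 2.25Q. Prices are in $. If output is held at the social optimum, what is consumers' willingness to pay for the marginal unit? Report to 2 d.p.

P = $102.62

Social marginal benefit = demand + MEB = 187.57 - 1.95Q.
Set SMB = MC: 187.57 - 1.95Q = 35.91 + 2.25Q → Q* = 36.1095.
Consumer price on the demand curve at Q*: 176.28 − 2.04×36.1095 = 102.6166.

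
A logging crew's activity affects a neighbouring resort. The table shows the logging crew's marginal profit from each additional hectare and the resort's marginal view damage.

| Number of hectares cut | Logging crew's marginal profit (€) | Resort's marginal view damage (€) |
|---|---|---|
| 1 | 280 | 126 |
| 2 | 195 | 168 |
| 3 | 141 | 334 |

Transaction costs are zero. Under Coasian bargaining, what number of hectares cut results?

Bargaining reaches the level where marginal profit last exceeds marginal view damage.
That holds through level 2 (195 ≥ 168) but not at 3 (141 < 334).

2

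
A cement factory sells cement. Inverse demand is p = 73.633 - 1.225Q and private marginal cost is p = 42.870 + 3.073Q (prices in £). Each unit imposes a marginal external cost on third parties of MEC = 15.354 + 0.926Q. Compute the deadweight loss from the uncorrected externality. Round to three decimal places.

Market equilibrium (private): 42.870 + 3.073Q = 73.633 - 1.225Q → Q_m = 7.1575.
Social marginal cost = private MC + MEC = 58.224 + 3.999Q.
Set SMC = demand: 58.224 + 3.999Q = 73.633 - 1.225Q → Q* = 2.9497.
The loss is the area between SMC and demand from Q* to Q_m; with linear curves that's a triangle of height MEC(Q_m).
DWL = ½ × 4.2078 × 21.9819 = 46.2477.

DWL = £46.248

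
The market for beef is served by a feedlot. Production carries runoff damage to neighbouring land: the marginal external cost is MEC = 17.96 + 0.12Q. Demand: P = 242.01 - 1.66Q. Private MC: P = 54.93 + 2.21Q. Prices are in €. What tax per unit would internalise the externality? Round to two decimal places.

tax = €23.05 per unit

Social marginal cost = private MC + MEC = 72.89 + 2.33Q.
Set SMC = demand: 72.89 + 2.33Q = 242.01 - 1.66Q → Q* = 42.3860.
The Pigouvian tax equals MEC at Q*: 17.96 + 0.12×42.3860 = 23.0463.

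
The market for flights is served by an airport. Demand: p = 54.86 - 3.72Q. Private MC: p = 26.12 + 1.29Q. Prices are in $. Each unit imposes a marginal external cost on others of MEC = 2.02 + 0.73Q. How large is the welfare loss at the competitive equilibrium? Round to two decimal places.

Market equilibrium (private): 26.12 + 1.29Q = 54.86 - 3.72Q → Q_m = 5.7365.
Social marginal cost = private MC + MEC = 28.14 + 2.02Q.
Set SMC = demand: 28.14 + 2.02Q = 54.86 - 3.72Q → Q* = 4.6551.
The welfare-loss triangle has base |Q_m − Q*| and height MEC(Q_m) (the vertical gap between SMC and demand is zero at Q* and MEC at Q_m).
DWL = ½ × 1.0814 × 6.2077 = 3.3565.

DWL = $3.36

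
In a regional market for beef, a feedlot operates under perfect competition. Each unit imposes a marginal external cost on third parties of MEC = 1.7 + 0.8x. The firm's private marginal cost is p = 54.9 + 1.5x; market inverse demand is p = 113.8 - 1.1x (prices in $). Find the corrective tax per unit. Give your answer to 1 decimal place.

Social marginal cost = private MC + MEC = 56.6 + 2.3x.
Set SMC = demand: 56.6 + 2.3x = 113.8 - 1.1x → x* = 16.8235.
The Pigouvian tax equals MEC at x*: 1.7 + 0.8×16.8235 = 15.1588.

tax = $15.2 per unit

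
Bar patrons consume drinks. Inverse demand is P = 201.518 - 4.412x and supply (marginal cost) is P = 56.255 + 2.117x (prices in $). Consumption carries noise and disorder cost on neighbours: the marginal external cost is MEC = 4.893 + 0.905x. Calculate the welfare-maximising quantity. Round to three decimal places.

Social marginal benefit = demand − MEC = 196.625 - 5.317x.
Set SMB = MC: 196.625 - 5.317x = 56.255 + 2.117x → x* = 18.8822.

x* = 18.882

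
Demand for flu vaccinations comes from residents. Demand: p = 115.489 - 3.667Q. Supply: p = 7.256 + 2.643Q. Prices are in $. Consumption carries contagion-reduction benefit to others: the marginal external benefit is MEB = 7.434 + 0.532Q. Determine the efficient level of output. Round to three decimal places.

Q* = 20.019

Social marginal benefit = demand + MEB = 122.923 - 3.135Q.
Set SMB = MC: 122.923 - 3.135Q = 7.256 + 2.643Q → Q* = 20.0185.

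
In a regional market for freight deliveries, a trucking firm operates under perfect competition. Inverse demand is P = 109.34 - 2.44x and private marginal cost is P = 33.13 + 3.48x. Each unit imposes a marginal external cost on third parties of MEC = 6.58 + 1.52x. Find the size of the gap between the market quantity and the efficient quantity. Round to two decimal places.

3.51 units

Market equilibrium (private): 33.13 + 3.48x = 109.34 - 2.44x → x_m = 12.8733.
Social marginal cost = private MC + MEC = 39.71 + 5.00x.
Set SMC = demand: 39.71 + 5.00x = 109.34 - 2.44x → x* = 9.3589.
Gap = |12.8733 − 9.3589| = 3.5144.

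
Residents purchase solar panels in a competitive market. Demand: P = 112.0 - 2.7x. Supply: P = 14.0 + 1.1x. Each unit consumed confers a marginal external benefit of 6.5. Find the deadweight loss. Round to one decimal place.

Market equilibrium (private): 14.0 + 1.1x = 112.0 - 2.7x → x_m = 25.7895.
Social marginal benefit = demand + MEB = 118.5 - 2.7x.
Set SMB = MC: 118.5 - 2.7x = 14.0 + 1.1x → x* = 27.5000.
The loss is the area between SMB and MC from x* to x_m; with linear curves that's a triangle of height MEB(x_m).
DWL = ½ × 1.7105 × 6.5000 = 5.5591.

DWL = 5.6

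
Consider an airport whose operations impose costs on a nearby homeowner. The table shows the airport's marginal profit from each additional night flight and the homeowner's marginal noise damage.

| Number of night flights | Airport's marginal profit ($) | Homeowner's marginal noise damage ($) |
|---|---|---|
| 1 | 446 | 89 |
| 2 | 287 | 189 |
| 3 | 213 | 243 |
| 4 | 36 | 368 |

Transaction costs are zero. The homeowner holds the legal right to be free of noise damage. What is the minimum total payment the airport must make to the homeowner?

Efficient level: marginal profit ≥ marginal noise damage through level 2, so k* = 2.
With the homeowner holding the right, the airport must at least compensate total damage at k*: 89 + 189 = 278.

$278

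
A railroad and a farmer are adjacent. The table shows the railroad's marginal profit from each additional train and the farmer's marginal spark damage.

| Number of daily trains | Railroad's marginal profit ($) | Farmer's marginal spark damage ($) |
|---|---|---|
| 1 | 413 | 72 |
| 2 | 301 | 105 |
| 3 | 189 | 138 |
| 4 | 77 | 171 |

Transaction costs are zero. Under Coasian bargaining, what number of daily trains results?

3

Bargaining reaches the level where marginal profit last exceeds marginal spark damage.
That holds through level 3 (189 ≥ 138) but not at 4 (77 < 171).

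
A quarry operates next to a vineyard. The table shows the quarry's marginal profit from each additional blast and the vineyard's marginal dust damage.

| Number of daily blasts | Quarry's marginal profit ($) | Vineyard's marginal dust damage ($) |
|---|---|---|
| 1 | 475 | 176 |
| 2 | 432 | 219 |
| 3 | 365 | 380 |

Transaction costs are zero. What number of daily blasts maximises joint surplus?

2

Bargaining reaches the level where marginal profit last exceeds marginal dust damage.
That holds through level 2 (432 ≥ 219) but not at 3 (365 < 380).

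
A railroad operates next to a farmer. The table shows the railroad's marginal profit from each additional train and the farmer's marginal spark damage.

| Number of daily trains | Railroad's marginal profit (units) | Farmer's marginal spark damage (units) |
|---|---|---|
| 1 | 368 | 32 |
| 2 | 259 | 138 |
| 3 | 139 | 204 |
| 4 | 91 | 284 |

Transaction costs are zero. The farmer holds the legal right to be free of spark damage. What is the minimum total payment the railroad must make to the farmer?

170

Efficient level: marginal profit ≥ marginal spark damage through level 2, so k* = 2.
With the farmer holding the right, the railroad must at least compensate total damage at k*: 32 + 138 = 170.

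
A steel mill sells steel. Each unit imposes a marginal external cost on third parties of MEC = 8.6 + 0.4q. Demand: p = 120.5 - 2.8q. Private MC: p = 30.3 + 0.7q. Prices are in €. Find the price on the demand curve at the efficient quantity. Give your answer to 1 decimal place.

Social marginal cost = private MC + MEC = 38.9 + 1.1q.
Set SMC = demand: 38.9 + 1.1q = 120.5 - 2.8q → q* = 20.9231.
Consumer price on the demand curve at q*: 120.5 − 2.8×20.9231 = 61.9153.

P = €61.9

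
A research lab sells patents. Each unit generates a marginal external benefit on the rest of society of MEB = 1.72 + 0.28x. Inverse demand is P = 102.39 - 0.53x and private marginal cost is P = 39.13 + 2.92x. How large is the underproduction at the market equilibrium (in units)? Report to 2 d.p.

2.16 units

Market equilibrium (private): 39.13 + 2.92x = 102.39 - 0.53x → x_m = 18.3362.
Social marginal cost = private MC − MEB = 37.41 + 2.64x.
Set SMC = demand: 37.41 + 2.64x = 102.39 - 0.53x → x* = 20.4984.
Gap = |18.3362 − 20.4984| = 2.1622.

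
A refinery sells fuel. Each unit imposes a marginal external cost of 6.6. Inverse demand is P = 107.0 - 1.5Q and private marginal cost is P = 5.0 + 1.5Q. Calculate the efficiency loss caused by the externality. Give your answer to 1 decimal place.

DWL = 7.3

Market equilibrium (private): 5.0 + 1.5Q = 107.0 - 1.5Q → Q_m = 34.0000.
Social marginal cost = private MC + MEC = 11.6 + 1.5Q.
Set SMC = demand: 11.6 + 1.5Q = 107.0 - 1.5Q → Q* = 31.8000.
Between Q* and Q_m the wedge SMC − demand runs linearly from 0 to MEC(Q_m), so the loss is a triangle.
DWL = ½ × 2.2000 × 6.6000 = 7.2600.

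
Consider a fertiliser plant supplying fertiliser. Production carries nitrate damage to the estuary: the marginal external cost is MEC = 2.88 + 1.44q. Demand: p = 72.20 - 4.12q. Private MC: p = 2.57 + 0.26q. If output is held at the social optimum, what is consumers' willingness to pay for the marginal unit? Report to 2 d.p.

Social marginal cost = private MC + MEC = 5.45 + 1.70q.
Set SMC = demand: 5.45 + 1.70q = 72.20 - 4.12q → q* = 11.4691.
Consumer price on the demand curve at q*: 72.20 − 4.12×11.4691 = 24.9473.

P = 24.95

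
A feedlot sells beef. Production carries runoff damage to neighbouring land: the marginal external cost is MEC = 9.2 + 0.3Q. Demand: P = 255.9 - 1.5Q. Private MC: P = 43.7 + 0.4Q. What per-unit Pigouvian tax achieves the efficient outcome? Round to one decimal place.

tax = 36.9 per unit

Social marginal cost = private MC + MEC = 52.9 + 0.7Q.
Set SMC = demand: 52.9 + 0.7Q = 255.9 - 1.5Q → Q* = 92.2727.
The Pigouvian tax equals MEC at Q*: 9.2 + 0.3×92.2727 = 36.8818.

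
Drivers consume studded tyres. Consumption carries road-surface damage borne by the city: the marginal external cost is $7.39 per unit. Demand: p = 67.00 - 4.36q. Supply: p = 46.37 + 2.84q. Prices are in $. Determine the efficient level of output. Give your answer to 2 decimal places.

Social marginal benefit = demand − MEC = 59.61 - 4.36q.
Set SMB = MC: 59.61 - 4.36q = 46.37 + 2.84q → q* = 1.8389.

q* = 1.84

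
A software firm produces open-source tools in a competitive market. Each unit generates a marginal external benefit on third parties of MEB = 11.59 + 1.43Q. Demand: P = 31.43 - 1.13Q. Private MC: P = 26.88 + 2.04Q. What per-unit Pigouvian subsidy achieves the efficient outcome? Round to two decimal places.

Social marginal cost = private MC − MEB = 15.29 + 0.61Q.
Set SMC = demand: 15.29 + 0.61Q = 31.43 - 1.13Q → Q* = 9.2759.
The Pigouvian subsidy equals MEB at Q*: 11.59 + 1.43×9.2759 = 24.8545.

subsidy = 24.85 per unit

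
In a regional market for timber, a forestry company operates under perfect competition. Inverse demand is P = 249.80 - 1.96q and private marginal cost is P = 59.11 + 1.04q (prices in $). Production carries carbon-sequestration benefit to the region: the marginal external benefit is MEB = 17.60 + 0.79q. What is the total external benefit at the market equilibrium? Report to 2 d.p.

$2714.63

Market equilibrium (private): 59.11 + 1.04q = 249.80 - 1.96q → q_m = 63.5633.
Total external benefit = ∫₀^{q_m} (17.60 + 0.79q) dq = 17.60×63.5633 + ½×0.79×63.5633² = 2714.6299.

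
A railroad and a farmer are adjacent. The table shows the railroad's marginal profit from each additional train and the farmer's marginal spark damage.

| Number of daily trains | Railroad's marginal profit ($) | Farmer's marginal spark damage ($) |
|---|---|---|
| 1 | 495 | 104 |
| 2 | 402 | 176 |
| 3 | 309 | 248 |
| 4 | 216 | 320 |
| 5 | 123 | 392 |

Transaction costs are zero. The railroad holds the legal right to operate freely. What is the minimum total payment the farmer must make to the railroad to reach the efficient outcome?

Left alone the railroad would choose level 5 (marginal profit stays positive).
Efficient level: k* = 3 (marginal profit ≥ marginal spark damage through 3).
The farmer must at least cover the railroad's forgone profit from cutting 5→3: 216 + 123 = 339.

$339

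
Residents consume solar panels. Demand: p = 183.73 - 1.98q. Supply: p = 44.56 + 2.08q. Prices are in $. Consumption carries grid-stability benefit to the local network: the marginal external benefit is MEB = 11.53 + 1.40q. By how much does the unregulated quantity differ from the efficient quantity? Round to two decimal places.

Market equilibrium (private): 44.56 + 2.08q = 183.73 - 1.98q → q_m = 34.2783.
Social marginal benefit = demand + MEB = 195.26 - 0.58q.
Set SMB = MC: 195.26 - 0.58q = 44.56 + 2.08q → q* = 56.6541.
Gap = |34.2783 − 56.6541| = 22.3758.

22.38 units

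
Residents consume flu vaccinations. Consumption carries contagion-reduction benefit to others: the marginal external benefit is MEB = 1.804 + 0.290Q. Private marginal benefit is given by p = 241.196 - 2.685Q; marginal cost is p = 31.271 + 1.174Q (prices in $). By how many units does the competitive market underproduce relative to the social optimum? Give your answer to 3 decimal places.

4.926 units

Market equilibrium (private): 31.271 + 1.174Q = 241.196 - 2.685Q → Q_m = 54.3988.
Social marginal benefit = demand + MEB = 243.000 - 2.395Q.
Set SMB = MC: 243.000 - 2.395Q = 31.271 + 1.174Q → Q* = 59.3245.
Gap = |54.3988 − 59.3245| = 4.9257.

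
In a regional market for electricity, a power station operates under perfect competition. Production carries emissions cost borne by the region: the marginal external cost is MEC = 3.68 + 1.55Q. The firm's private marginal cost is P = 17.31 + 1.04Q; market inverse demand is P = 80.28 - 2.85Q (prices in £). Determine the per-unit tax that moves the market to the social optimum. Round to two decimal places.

tax = £20.57 per unit

Social marginal cost = private MC + MEC = 20.99 + 2.59Q.
Set SMC = demand: 20.99 + 2.59Q = 80.28 - 2.85Q → Q* = 10.8989.
The Pigouvian tax equals MEC at Q*: 3.68 + 1.55×10.8989 = 20.5733.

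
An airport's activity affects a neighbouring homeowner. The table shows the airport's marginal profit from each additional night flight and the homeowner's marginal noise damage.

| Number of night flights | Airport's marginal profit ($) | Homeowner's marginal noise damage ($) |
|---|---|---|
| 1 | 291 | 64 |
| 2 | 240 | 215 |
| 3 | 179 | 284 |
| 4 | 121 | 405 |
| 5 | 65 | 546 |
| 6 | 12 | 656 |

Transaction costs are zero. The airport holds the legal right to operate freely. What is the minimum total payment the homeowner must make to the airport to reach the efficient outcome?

Left alone the airport would choose level 6 (marginal profit stays positive).
Efficient level: k* = 2 (marginal profit ≥ marginal noise damage through 2).
The homeowner must at least cover the airport's forgone profit from cutting 6→2: 179 + 121 + 65 + 12 = 377.

$377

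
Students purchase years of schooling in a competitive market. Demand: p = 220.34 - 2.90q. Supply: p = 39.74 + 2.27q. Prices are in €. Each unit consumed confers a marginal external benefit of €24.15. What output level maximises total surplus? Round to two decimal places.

q* = 39.60

Social marginal benefit = demand + MEB = 244.49 - 2.90q.
Set SMB = MC: 244.49 - 2.90q = 39.74 + 2.27q → q* = 39.6035.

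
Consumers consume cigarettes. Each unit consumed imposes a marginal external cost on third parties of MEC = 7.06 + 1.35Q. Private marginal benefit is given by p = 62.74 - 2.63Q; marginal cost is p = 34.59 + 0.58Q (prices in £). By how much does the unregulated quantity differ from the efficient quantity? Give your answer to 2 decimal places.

4.14 units

Market equilibrium (private): 34.59 + 0.58Q = 62.74 - 2.63Q → Q_m = 8.7695.
Social marginal benefit = demand − MEC = 55.68 - 3.98Q.
Set SMB = MC: 55.68 - 3.98Q = 34.59 + 0.58Q → Q* = 4.6250.
Gap = |8.7695 − 4.6250| = 4.1445.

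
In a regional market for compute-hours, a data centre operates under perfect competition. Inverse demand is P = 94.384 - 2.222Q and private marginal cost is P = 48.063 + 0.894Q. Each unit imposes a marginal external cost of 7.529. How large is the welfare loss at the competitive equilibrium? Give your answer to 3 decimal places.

DWL = 9.096

Market equilibrium (private): 48.063 + 0.894Q = 94.384 - 2.222Q → Q_m = 14.8655.
Social marginal cost = private MC + MEC = 55.592 + 0.894Q.
Set SMC = demand: 55.592 + 0.894Q = 94.384 - 2.222Q → Q* = 12.4493.
Height of the DWL triangle at Q_m is SMC(Q_m) − demand(Q_m) = MEC(Q_m) = 7.5290.
DWL = ½ × 2.4162 × 7.5290 = 9.0958.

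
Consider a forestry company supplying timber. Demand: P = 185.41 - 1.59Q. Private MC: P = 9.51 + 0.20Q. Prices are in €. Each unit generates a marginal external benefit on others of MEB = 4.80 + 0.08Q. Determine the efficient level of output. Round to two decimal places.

Q* = 105.67

Social marginal cost = private MC − MEB = 4.71 + 0.12Q.
Set SMC = demand: 4.71 + 0.12Q = 185.41 - 1.59Q → Q* = 105.6725.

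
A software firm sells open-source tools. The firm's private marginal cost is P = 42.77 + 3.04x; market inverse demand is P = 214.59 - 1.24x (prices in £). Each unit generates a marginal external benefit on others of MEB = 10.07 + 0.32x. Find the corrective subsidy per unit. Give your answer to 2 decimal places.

Social marginal cost = private MC − MEB = 32.70 + 2.72x.
Set SMC = demand: 32.70 + 2.72x = 214.59 - 1.24x → x* = 45.9318.
The Pigouvian subsidy equals MEB at x*: 10.07 + 0.32×45.9318 = 24.7682.

subsidy = £24.77 per unit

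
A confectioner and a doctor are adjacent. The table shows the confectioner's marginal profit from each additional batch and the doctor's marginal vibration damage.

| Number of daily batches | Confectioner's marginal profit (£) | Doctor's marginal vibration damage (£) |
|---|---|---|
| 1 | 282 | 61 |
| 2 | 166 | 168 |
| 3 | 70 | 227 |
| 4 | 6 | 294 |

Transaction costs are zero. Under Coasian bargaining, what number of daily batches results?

Bargaining reaches the level where marginal profit last exceeds marginal vibration damage.
That holds through level 1 (282 ≥ 61) but not at 2 (166 < 168).

1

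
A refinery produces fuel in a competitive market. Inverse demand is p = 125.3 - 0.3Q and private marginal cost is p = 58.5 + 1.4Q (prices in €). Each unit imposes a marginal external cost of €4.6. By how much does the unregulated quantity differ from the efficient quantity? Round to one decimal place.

Market equilibrium (private): 58.5 + 1.4Q = 125.3 - 0.3Q → Q_m = 39.2941.
Social marginal cost = private MC + MEC = 63.1 + 1.4Q.
Set SMC = demand: 63.1 + 1.4Q = 125.3 - 0.3Q → Q* = 36.5882.
Gap = |39.2941 − 36.5882| = 2.7059.

2.7 units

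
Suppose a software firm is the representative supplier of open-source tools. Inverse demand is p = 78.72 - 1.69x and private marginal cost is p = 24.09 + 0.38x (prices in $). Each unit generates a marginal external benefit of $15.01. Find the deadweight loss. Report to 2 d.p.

DWL = $54.42

Market equilibrium (private): 24.09 + 0.38x = 78.72 - 1.69x → x_m = 26.3913.
Social marginal cost = private MC − MEB = 9.08 + 0.38x.
Set SMC = demand: 9.08 + 0.38x = 78.72 - 1.69x → x* = 33.6425.
The loss is the area between SMC and demand from x* to x_m; with linear curves that's a triangle of height MEB(x_m).
DWL = ½ × 7.2512 × 15.0100 = 54.4203.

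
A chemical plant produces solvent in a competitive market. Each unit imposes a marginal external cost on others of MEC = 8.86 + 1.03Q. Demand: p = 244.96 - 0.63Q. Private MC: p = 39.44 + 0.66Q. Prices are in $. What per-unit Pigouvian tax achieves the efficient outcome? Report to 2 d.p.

tax = $96.17 per unit

Social marginal cost = private MC + MEC = 48.30 + 1.69Q.
Set SMC = demand: 48.30 + 1.69Q = 244.96 - 0.63Q → Q* = 84.7672.
The Pigouvian tax equals MEC at Q*: 8.86 + 1.03×84.7672 = 96.1702.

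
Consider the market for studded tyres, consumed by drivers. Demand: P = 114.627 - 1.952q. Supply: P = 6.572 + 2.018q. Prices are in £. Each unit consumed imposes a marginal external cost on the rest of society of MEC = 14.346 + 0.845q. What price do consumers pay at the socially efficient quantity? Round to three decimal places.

P = £76.637

Social marginal benefit = demand − MEC = 100.281 - 2.797q.
Set SMB = MC: 100.281 - 2.797q = 6.572 + 2.018q → q* = 19.4619.
Consumer price on the demand curve at q*: 114.627 − 1.952×19.4619 = 76.6374.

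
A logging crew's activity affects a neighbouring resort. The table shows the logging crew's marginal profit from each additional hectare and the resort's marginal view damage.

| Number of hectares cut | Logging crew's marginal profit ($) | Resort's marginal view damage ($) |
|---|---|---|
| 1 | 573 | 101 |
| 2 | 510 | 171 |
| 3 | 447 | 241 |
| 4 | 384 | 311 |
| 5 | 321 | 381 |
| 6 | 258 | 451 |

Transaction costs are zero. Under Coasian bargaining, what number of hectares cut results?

Bargaining reaches the level where marginal profit last exceeds marginal view damage.
That holds through level 4 (384 ≥ 311) but not at 5 (321 < 381).

4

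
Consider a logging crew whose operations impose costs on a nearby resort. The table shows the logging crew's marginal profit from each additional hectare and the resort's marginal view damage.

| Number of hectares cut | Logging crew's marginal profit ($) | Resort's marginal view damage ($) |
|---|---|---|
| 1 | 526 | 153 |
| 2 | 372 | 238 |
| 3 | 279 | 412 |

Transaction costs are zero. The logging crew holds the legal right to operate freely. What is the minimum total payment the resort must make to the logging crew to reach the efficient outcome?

$279

Left alone the logging crew would choose level 3 (marginal profit stays positive).
Efficient level: k* = 2 (marginal profit ≥ marginal view damage through 2).
The resort must at least cover the logging crew's forgone profit from cutting 3→2: 279 = 279.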